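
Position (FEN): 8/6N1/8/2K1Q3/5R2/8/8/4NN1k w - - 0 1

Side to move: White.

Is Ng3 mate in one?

no

After Ng3: black king on h1; in check: yes, from the white knight on g3.
Black has 2 legal replies: Kh2, Kg1.
In check but a legal move exists → not checkmate.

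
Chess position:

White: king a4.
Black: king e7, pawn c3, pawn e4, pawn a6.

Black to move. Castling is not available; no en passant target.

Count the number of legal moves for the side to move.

11

Black to move; king on e7.
In check: no.
Legal moves: Kf8, Ke8, Kd8, Kf7, Kd7, Kf6, Ke6, Kd6, a5, e3, c2.
Count: 11.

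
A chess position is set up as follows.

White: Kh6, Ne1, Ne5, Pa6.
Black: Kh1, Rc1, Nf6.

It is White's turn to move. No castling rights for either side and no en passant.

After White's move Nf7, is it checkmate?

After Nf7: black king on h1; in check: no.
Black is not in check, so this cannot be checkmate.

no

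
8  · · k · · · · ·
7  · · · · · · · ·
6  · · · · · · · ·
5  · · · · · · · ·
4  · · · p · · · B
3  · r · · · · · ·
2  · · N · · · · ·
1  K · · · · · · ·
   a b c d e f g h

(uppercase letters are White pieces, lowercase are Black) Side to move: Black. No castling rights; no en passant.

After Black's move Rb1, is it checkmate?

After Rb1: white king on a1; in check: yes, from the black rook on b1.
White has 2 legal replies: Ka2, Kxb1.
In check but a legal move exists → not checkmate.

no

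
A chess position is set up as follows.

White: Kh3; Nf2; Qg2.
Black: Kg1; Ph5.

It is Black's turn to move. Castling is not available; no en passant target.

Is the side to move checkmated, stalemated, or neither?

Black to move; black king on g1.
In check: yes, from the white queen on g2.
King squares — f1: attacked by Qg2; h1: attacked by Nf2; f2: attacked by Qg2; g2: attacked by Kh3; h2: attacked by Qg2.
Legal moves for Black: none.
In check with no legal moves → checkmate.

checkmate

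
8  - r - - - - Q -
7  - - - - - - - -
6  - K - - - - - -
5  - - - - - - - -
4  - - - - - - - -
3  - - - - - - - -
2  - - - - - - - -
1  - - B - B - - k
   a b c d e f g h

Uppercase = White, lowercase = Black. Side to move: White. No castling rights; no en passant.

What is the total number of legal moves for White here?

White to move; king on b6.
In check: yes, from the black rook on b8.
Legal moves: Kc7, Ka7, Kc6, Ka6, Kc5, Ka5, Qxb8.
Count: 7.

7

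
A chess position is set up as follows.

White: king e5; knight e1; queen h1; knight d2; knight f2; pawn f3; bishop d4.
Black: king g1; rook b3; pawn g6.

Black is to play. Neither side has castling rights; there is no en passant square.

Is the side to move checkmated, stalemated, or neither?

Black to move; black king on g1.
In check: yes, from the white queen on h1.
King squares — f1: attacked by Qh1; h1: attacked by Nf2; f2: attacked by Bd4; g2: attacked by Ne1; h2: attacked by Qh1.
Legal moves for Black: none.
In check with no legal moves → checkmate.

checkmate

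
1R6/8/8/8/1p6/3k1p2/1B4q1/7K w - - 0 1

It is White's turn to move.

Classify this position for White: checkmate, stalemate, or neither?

checkmate

White to move; white king on h1.
In check: yes, from the black queen on g2.
King squares — g1: attacked by Qg2; g2: attacked by Pf3; h2: attacked by Qg2.
Legal moves for White: none.
In check with no legal moves → checkmate.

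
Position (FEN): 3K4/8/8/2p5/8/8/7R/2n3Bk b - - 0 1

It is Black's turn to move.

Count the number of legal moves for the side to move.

Black to move; king on h1.
In check: yes, from the white rook on h2.
Legal moves: Kxg1.
Count: 1.

1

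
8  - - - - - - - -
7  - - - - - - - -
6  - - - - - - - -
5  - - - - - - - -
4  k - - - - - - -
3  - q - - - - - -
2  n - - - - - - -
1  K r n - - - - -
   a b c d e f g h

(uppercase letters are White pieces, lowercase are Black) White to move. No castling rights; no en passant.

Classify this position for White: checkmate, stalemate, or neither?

checkmate

White to move; white king on a1.
In check: yes, from the black rook on b1.
King squares — b1: attacked by Qb3; a2: attacked by Nc1; b2: attacked by Rb1.
Legal moves for White: none.
In check with no legal moves → checkmate.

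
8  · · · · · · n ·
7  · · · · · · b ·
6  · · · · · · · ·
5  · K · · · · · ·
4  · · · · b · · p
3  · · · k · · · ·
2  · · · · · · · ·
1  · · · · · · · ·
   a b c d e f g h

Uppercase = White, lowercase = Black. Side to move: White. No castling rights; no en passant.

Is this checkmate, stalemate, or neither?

neither

White to move; white king on b5.
In check: no.
Legal moves for White: Kb6, Ka6, Kc5, Ka5, Kb4, Ka4.
White has 6 legal moves and is not in check → neither.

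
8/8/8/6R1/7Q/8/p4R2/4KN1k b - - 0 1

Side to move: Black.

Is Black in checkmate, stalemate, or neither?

Black to move; black king on h1.
In check: yes, from the white queen on h4.
King squares — g1: attacked by Rg5; g2: attacked by Rf2; h2: attacked by Nf1.
Legal moves for Black: none.
In check with no legal moves → checkmate.

checkmate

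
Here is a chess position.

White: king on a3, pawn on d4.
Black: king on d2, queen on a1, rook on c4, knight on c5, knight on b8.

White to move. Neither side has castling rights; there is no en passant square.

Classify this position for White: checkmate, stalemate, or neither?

White to move; white king on a3.
In check: yes, from the black queen on a1.
King squares — a2: attacked by Qa1; b2: attacked by Qa1; b3: attacked by Nc5; a4: attacked by Qa1; b4: attacked by Rc4.
Legal moves for White: none.
In check with no legal moves → checkmate.

checkmate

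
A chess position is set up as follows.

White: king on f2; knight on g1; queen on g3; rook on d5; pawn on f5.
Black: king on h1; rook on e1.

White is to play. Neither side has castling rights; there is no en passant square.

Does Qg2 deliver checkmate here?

After Qg2: black king on h1; in check: yes, from the white queen on g2.
King squares — g1: attacked by Kf2; g2: attacked by Kf2; h2: attacked by Qg2.
Black has no legal moves → checkmate.

yes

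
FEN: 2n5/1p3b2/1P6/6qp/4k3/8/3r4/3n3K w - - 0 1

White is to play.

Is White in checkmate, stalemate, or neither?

White to move; white king on h1.
In check: no.
King squares — g1: attacked by Qg5; g2: attacked by Rd2; h2: attacked by Rd2.
Legal moves for White: none.
Not in check and no legal moves → stalemate.

stalemate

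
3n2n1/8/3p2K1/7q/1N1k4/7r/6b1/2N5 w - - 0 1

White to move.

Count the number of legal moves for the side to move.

1

White to move; king on g6.
In check: yes, from the black queen on h5.
Legal moves: Kg7.
Count: 1.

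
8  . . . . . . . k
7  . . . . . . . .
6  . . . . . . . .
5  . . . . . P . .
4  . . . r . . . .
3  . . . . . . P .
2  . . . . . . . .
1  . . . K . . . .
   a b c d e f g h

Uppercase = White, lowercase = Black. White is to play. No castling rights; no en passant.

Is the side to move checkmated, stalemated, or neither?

White to move; white king on d1.
In check: yes, from the black rook on d4.
King squares — c1: available; e1: available; c2: available; d2: attacked by Rd4; e2: available.
Legal moves for White: Ke2, Kc2, Ke1, Kc1.
White is in check but has 4 legal moves → neither.

neither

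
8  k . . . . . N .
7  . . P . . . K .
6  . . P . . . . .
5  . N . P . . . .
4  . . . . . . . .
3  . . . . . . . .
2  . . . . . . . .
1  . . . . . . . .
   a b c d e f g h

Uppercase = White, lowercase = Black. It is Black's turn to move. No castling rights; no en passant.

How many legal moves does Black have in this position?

Black to move; king on a8.
In check: no.
Legal moves: none.
Count: 0.

0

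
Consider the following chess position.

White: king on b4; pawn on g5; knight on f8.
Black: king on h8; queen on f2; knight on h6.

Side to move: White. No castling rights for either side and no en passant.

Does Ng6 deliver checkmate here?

no

After Ng6: black king on h8; in check: yes, from the white knight on g6.
Black has 3 legal replies: Kg8, Kh7, Kg7.
In check but a legal move exists → not checkmate.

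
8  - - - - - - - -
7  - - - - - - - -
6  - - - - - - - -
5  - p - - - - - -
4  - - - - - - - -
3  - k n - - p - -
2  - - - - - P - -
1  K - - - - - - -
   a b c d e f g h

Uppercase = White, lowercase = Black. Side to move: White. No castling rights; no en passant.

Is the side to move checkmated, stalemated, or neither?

stalemate

White to move; white king on a1.
In check: no.
King squares — b1: attacked by Nc3; a2: attacked by Kb3; b2: attacked by Kb3.
Legal moves for White: none.
Not in check and no legal moves → stalemate.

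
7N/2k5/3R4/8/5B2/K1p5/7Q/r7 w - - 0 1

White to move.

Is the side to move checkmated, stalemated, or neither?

neither

White to move; white king on a3.
In check: yes, from the black rook on a1.
King squares — a2: attacked by Ra1; b2: attacked by Pc3; b3: available; a4: attacked by Ra1; b4: available.
Legal moves for White: Kb4, Kb3, Qa2.
White is in check but has 3 legal moves → neither.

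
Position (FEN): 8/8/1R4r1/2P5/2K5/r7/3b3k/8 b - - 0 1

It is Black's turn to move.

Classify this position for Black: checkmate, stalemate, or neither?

Black to move; black king on h2.
In check: no.
Legal moves for Black include: Rg8, Rg7, Rh6, Rf6, Re6, Rd6, Rc6, Rxb6, Rg5, Rg4+, Rgg3, Rg2, Rg1, Ra8, Ra7, Ra6, Ra5, Ra4+, ... (list truncated; more exist).
Black has legal moves and is not in check → neither.

neither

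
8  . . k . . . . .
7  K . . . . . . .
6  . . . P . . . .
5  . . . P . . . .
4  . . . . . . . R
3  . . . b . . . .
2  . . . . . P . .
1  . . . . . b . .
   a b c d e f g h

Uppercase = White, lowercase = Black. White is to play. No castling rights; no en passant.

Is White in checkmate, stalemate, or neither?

White to move; white king on a7.
In check: no.
Legal moves for White include: Ka8, Kb6, Rh8+, Rh7, Rh6, Rh5, Rg4, Rf4, Re4, Rd4, Rc4+, Rb4, Ra4, Rh3, Rh2, Rh1, d7+, f3, ... (list truncated; more exist).
White has legal moves and is not in check → neither.

neither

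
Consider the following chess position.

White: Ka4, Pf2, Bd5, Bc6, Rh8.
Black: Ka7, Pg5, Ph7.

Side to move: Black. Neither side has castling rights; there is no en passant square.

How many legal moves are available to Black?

5

Black to move; king on a7.
In check: no.
Legal moves: Kb6, Ka6, h6, g4, h5.
Count: 5.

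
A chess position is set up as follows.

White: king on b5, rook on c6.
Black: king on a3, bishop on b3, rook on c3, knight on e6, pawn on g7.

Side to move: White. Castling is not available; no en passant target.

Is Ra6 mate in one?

After Ra6: black king on a3; in check: yes, from the white rook on a6.
Black has 2 legal replies: Kb2, Ba4+.
In check but a legal move exists → not checkmate.

no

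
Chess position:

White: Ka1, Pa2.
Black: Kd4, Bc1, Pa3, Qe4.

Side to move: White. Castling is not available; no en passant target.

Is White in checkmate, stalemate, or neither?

stalemate

White to move; white king on a1.
In check: no.
King squares — b1: attacked by Qe4; a2: own pawn; b2: attacked by Bc1.
Legal moves for White: none.
Not in check and no legal moves → stalemate.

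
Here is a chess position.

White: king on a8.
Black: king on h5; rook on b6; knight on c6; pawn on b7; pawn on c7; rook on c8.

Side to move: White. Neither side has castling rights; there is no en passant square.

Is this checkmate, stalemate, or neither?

White to move; white king on a8.
In check: yes, from the black rook on c8.
King squares — a7: attacked by Nc6; b7: attacked by Rb6; b8: attacked by Nc6.
Legal moves for White: none.
In check with no legal moves → checkmate.

checkmate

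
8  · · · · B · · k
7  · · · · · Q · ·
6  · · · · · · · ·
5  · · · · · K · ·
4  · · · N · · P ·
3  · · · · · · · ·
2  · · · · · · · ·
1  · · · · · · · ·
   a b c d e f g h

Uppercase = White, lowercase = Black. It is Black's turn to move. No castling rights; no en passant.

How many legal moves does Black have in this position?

Black to move; king on h8.
In check: no.
Legal moves: none.
Count: 0.

0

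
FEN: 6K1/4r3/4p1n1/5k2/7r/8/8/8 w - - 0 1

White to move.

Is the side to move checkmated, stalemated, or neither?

stalemate

White to move; white king on g8.
In check: no.
King squares — f7: attacked by Re7; g7: attacked by Re7; h7: attacked by Rh4; f8: attacked by Ng6; h8: attacked by Rh4.
Legal moves for White: none.
Not in check and no legal moves → stalemate.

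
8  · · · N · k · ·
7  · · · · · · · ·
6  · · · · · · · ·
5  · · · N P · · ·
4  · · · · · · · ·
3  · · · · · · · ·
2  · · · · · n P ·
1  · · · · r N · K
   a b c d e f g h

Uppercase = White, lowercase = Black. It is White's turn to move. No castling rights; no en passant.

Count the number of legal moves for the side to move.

White to move; king on h1.
In check: yes, from the black knight on f2.
Legal moves: Kh2, Kg1.
Count: 2.

2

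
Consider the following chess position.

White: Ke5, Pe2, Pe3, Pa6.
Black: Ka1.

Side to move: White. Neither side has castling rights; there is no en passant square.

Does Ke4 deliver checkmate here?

no

After Ke4: black king on a1; in check: no.
Black is not in check, so this cannot be checkmate.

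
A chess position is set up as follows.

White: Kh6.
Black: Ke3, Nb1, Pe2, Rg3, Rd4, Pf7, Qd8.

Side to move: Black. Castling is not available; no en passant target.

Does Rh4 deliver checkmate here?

yes

After Rh4: white king on h6; in check: yes, from the black rook on h4.
King squares — g5: attacked by Rg3; h5: attacked by Rh4; g6: attacked by Rg3; g7: attacked by Rg3; h7: attacked by Rh4.
White has no legal moves → checkmate.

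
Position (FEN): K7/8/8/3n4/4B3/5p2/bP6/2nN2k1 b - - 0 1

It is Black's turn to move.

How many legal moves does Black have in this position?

19

Black to move; king on g1.
In check: no.
Legal moves: Ne7, Nc7+, Nf6, Nb6+, Nf4, Nb4, Ne3, Nc3, Bc4, Bb3, Bb1, Kh2, Kg2, Kh1, Kf1, Nd3, Nb3, Ne2, f2.
Count: 19.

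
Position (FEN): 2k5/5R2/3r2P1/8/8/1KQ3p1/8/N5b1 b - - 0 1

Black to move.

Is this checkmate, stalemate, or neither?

neither

Black to move; black king on c8.
In check: yes, from the white queen on c3.
King squares — b7: attacked by Rf7; c7: attacked by Qc3; d7: attacked by Rf7; b8: available; d8: available.
Legal moves for Black: Kd8, Kb8, Rc6, Bc5.
Black is in check but has 4 legal moves → neither.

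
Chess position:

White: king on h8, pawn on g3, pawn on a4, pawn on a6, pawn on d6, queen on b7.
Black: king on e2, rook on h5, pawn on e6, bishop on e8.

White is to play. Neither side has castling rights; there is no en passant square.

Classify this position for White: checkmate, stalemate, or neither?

White to move; white king on h8.
In check: yes, from the black rook on h5.
King squares — g7: available; h7: attacked by Rh5; g8: available.
Legal moves for White: Kg8, Kg7, Qh7.
White is in check but has 3 legal moves → neither.

neither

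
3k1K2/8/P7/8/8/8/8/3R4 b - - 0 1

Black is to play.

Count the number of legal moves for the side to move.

Black to move; king on d8.
In check: yes, from the white rook on d1.
Legal moves: Kc8, Kc7.
Count: 2.

2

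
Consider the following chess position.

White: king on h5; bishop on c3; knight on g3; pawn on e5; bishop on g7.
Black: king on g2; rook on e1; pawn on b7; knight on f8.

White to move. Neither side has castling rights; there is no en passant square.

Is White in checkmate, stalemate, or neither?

neither

White to move; white king on h5.
In check: no.
Legal moves for White include: Bh8, Bxf8, Bh6, Bf6, Kh6, Kg5, Kh4, Kg4, Nf5, Ne4, Ne2, Nh1, Nf1, Ba5, Bd4, Bb4, Bd2, Bb2, ... (list truncated; more exist).
White has legal moves and is not in check → neither.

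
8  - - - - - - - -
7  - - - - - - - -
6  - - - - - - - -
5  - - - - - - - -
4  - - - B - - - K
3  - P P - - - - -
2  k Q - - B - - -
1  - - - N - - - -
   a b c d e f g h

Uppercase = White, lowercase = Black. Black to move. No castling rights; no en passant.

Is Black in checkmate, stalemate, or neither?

checkmate

Black to move; black king on a2.
In check: yes, from the white queen on b2.
King squares — a1: attacked by Qb2; b1: attacked by Qb2; b2: attacked by Nd1; a3: attacked by Qb2; b3: attacked by Qb2.
Legal moves for Black: none.
In check with no legal moves → checkmate.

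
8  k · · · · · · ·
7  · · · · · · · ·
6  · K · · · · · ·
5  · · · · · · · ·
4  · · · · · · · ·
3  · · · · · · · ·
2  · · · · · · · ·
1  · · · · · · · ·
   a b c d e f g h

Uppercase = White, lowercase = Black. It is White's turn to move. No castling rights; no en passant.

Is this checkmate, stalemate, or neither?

White to move; white king on b6.
In check: no.
Legal moves for White: Kc7, Kc6, Ka6, Kc5, Kb5, Ka5.
White has 6 legal moves and is not in check → neither.

neither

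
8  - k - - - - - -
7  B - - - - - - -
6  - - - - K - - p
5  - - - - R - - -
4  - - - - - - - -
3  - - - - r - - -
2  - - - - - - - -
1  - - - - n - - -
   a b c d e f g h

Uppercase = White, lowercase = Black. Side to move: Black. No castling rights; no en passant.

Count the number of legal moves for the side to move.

5

Black to move; king on b8.
In check: yes, from the white bishop on a7.
Legal moves: Kc8, Ka8, Kc7, Kb7, Kxa7.
Count: 5.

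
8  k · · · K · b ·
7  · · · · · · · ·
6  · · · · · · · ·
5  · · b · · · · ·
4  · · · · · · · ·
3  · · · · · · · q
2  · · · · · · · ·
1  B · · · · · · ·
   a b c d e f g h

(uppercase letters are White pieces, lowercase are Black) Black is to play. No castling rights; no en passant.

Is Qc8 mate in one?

yes

After Qc8: white king on e8; in check: yes, from the black queen on c8.
King squares — d7: attacked by Qc8; e7: attacked by Bc5; f7: attacked by Bg8; d8: attacked by Qc8; f8: attacked by Bc5.
White has no legal moves → checkmate.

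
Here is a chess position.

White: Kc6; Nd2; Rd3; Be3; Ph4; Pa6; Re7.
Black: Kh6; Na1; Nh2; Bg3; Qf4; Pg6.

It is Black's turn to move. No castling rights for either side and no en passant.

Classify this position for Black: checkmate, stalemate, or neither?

Black to move; black king on h6.
In check: no.
Legal moves for Black: Kh5, Qg5, Qxe3, Bxh4, Bf2, Be1, Ng4, Nf3, Nf1, Nb3, Nc2, g5.
Black has 12 legal moves and is not in check → neither.

neither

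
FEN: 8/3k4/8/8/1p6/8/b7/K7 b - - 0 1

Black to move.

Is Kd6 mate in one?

no

After Kd6: white king on a1; in check: no.
White is not in check, so this cannot be checkmate.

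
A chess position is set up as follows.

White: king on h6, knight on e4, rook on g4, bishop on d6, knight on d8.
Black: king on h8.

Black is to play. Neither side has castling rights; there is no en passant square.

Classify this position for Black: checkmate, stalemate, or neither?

stalemate

Black to move; black king on h8.
In check: no.
King squares — g7: attacked by Rg4; h7: attacked by Kh6; g8: attacked by Rg4.
Legal moves for Black: none.
Not in check and no legal moves → stalemate.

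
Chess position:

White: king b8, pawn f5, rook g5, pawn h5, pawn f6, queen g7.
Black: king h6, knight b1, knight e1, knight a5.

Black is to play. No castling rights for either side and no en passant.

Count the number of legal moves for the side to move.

0

Black to move; king on h6.
In check: yes, from the white queen on g7.
Legal moves: none.
Count: 0.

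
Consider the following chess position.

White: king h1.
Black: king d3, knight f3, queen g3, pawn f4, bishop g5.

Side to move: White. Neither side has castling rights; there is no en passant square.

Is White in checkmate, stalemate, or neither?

White to move; white king on h1.
In check: no.
King squares — g1: attacked by Nf3; g2: attacked by Qg3; h2: attacked by Nf3.
Legal moves for White: none.
Not in check and no legal moves → stalemate.

stalemate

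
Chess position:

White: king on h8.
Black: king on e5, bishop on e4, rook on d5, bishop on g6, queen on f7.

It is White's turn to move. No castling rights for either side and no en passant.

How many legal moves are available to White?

0

White to move; king on h8.
In check: no.
Legal moves: none.
Count: 0.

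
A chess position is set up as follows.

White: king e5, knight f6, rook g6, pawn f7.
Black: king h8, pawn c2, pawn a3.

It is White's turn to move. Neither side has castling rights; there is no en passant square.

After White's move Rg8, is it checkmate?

yes

After Rg8: black king on h8; in check: yes, from the white rook on g8.
King squares — g7: attacked by Rg8; h7: attacked by Nf6; g8: attacked by Nf6.
Black has no legal moves → checkmate.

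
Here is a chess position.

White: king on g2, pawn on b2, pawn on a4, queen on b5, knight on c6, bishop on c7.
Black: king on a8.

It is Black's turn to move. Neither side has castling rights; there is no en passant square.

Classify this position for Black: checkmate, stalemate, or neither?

Black to move; black king on a8.
In check: no.
King squares — a7: attacked by Nc6; b7: attacked by Qb5; b8: attacked by Qb5.
Legal moves for Black: none.
Not in check and no legal moves → stalemate.

stalemate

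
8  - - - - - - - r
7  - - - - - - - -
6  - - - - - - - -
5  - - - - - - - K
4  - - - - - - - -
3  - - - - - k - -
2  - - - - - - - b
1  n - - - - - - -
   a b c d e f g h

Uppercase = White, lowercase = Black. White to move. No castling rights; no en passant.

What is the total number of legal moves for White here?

White to move; king on h5.
In check: yes, from the black rook on h8.
Legal moves: Kg6, Kg5.
Count: 2.

2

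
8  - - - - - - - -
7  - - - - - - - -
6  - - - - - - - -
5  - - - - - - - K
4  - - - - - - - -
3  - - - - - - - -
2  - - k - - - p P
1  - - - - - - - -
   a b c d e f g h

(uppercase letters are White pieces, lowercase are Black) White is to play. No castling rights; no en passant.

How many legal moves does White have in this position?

7

White to move; king on h5.
In check: no.
Legal moves: Kh6, Kg6, Kg5, Kh4, Kg4, h3, h4.
Count: 7.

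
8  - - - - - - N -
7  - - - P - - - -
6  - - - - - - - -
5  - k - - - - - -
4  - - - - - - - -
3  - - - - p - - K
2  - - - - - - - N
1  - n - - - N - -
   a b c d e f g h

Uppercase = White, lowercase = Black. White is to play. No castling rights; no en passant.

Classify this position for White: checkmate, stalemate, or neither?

neither

White to move; white king on h3.
In check: no.
Legal moves for White: Ne7, Nh6, Nf6, Kh4, Kg4, Kg3, Kg2, Ng4, Nf3, Ng3, Nxe3, Nd2, d8=Q, d8=R, d8=B, d8=N.
White has 16 legal moves and is not in check → neither.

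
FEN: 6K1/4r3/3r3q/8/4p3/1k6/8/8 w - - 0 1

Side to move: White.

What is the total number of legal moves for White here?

White to move; king on g8.
In check: no.
Legal moves: none.
Count: 0.

0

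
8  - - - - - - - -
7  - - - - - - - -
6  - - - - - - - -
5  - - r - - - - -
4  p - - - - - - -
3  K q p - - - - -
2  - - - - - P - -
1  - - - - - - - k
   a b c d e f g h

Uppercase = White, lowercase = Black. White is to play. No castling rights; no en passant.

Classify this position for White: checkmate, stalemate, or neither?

checkmate

White to move; white king on a3.
In check: yes, from the black queen on b3.
King squares — a2: attacked by Qb3; b2: attacked by Qb3; b3: attacked by Pa4; a4: attacked by Qb3; b4: attacked by Qb3.
Legal moves for White: none.
In check with no legal moves → checkmate.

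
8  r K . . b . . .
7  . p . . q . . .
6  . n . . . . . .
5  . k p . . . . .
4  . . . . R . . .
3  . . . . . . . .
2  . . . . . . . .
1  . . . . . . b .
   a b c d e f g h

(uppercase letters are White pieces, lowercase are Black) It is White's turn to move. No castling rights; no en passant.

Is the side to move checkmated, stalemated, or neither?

White to move; white king on b8.
In check: yes, from the black rook on a8.
King squares — a7: attacked by Ra8; b7: attacked by Qe7; c7: attacked by Qe7; a8: attacked by Nb6; c8: attacked by Nb6.
Legal moves for White: none.
In check with no legal moves → checkmate.

checkmate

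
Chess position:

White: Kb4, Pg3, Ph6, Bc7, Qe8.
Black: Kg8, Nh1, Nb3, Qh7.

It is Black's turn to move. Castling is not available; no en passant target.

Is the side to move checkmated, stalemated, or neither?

Black to move; black king on g8.
In check: yes, from the white queen on e8.
King squares — f7: attacked by Qe8; g7: attacked by Ph6; h7: own queen; f8: attacked by Qe8; h8: attacked by Qe8.
Legal moves for Black: none.
In check with no legal moves → checkmate.

checkmate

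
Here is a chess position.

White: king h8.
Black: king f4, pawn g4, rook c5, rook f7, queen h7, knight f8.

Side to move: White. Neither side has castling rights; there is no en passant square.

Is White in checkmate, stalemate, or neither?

checkmate

White to move; white king on h8.
In check: yes, from the black queen on h7.
King squares — g7: attacked by Rf7; h7: attacked by Rf7; g8: attacked by Qh7.
Legal moves for White: none.
In check with no legal moves → checkmate.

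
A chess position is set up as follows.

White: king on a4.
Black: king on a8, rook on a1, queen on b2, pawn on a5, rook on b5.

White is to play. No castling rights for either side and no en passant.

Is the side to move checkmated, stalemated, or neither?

checkmate

White to move; white king on a4.
In check: yes, from the black rook on a1.
King squares — a3: attacked by Ra1; b3: attacked by Qb2; b4: attacked by Qb2; a5: attacked by Ra1; b5: attacked by Qb2.
Legal moves for White: none.
In check with no legal moves → checkmate.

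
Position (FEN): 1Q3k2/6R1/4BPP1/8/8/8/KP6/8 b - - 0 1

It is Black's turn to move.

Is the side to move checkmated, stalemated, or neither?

Black to move; black king on f8.
In check: yes, from the white queen on b8.
King squares — e7: attacked by Pf6; f7: attacked by Be6; g7: attacked by Pf6; e8: attacked by Qb8; g8: attacked by Be6.
Legal moves for Black: none.
In check with no legal moves → checkmate.

checkmate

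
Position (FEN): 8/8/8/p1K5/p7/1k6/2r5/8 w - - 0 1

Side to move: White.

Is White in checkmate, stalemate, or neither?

neither

White to move; white king on c5.
In check: yes, from the black rook on c2.
King squares — b4: attacked by Kb3; c4: attacked by Rc2; d4: available; b5: available; d5: available; b6: available; c6: attacked by Rc2; d6: available.
Legal moves for White: Kd6, Kb6, Kd5, Kb5, Kd4.
White is in check but has 5 legal moves → neither.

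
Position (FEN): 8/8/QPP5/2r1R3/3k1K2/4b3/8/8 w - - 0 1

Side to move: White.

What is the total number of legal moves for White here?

White to move; king on f4.
In check: yes, from the black bishop on e3.
Legal moves: Kf5, Kg4, Kg3, Kf3, Rxe3.
Count: 5.

5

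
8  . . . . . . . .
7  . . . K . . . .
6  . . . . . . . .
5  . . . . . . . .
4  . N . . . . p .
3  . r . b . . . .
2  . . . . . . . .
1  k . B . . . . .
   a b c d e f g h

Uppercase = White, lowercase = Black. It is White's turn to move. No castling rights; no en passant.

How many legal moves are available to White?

White to move; king on d7.
In check: no.
Legal moves: Ke8, Kd8, Kc8, Ke7, Kc7, Ke6, Kd6, Kc6, Nc6, Na6, Nd5, Nxd3, Nc2+, Na2, Bh6, Bg5, Bf4, Be3, Ba3, Bd2, Bb2+.
Count: 21.

21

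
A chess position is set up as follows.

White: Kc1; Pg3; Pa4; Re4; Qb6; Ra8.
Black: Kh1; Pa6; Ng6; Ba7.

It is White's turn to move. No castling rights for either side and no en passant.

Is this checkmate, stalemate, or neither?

White to move; white king on c1.
In check: no.
Legal moves for White include: Rh8+, Rg8, Rf8, Rae8, Rd8, Rc8, Rb8, Rxa7, Qd8, Qb8, Qc7, Qb7, Qxa7, Qxg6, Qf6, Qe6, Qd6, Qc6, ... (list truncated; more exist).
White has legal moves and is not in check → neither.

neither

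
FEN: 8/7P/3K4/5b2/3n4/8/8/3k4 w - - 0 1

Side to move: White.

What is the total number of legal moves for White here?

9

White to move; king on d6.
In check: no.
Legal moves: Ke7, Kc7, Ke5, Kd5, Kc5, h8=Q, h8=R, h8=B, h8=N.
Count: 9.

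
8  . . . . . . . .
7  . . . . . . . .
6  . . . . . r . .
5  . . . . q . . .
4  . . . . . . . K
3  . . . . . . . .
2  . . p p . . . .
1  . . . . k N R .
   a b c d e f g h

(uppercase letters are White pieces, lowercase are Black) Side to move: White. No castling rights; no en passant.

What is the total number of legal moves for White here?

White to move; king on h4.
In check: no.
Legal moves: Kg4, Kh3, Rg8, Rg7, Rg6, Rg5, Rg4, Rg3, Rg2, Rh1, Ng3+, Ne3+, Nh2+, Nxd2+.
Count: 14.

14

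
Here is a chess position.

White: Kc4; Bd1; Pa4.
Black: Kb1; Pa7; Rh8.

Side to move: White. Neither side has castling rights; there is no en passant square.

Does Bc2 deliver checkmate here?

no

After Bc2: black king on b1; in check: yes, from the white bishop on c2.
Black has 5 legal replies: Kxc2, Kb2, Ka2, Kc1, Ka1.
In check but a legal move exists → not checkmate.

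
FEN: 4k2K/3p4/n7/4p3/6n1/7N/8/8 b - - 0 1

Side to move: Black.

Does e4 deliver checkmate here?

no

After e4: white king on h8; in check: no.
White is not in check, so this cannot be checkmate.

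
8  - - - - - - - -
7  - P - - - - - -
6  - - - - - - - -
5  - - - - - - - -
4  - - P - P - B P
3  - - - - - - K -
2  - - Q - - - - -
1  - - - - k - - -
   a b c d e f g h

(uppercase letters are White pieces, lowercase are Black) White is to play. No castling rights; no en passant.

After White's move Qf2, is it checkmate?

yes

After Qf2: black king on e1; in check: yes, from the white queen on f2.
King squares — d1: attacked by Bg4; f1: attacked by Qf2; d2: attacked by Qf2; e2: attacked by Qf2; f2: attacked by Kg3.
Black has no legal moves → checkmate.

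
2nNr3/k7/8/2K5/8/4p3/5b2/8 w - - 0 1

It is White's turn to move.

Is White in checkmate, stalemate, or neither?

neither

White to move; white king on c5.
In check: no.
Legal moves for White: Nf7, Nb7, Ne6, Nc6+, Kc6, Kd5, Kb5, Kd4, Kc4, Kb4.
White has 10 legal moves and is not in check → neither.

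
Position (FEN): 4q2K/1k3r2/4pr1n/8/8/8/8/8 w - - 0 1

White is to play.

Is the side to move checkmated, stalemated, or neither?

White to move; white king on h8.
In check: yes, from the black queen on e8.
King squares — g7: attacked by Rf7; h7: attacked by Rf7; g8: attacked by Nh6.
Legal moves for White: none.
In check with no legal moves → checkmate.

checkmate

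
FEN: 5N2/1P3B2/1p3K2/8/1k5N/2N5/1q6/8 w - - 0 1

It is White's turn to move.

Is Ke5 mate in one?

no

After Ke5: black king on b4; in check: no.
Black is not in check, so this cannot be checkmate.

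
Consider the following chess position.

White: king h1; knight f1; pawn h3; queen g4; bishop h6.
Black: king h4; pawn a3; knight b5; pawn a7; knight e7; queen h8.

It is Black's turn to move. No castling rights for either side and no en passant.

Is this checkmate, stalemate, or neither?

Black to move; black king on h4.
In check: yes, from the white queen on g4.
King squares — g3: attacked by Nf1; h3: attacked by Qg4; g4: attacked by Ph3; g5: attacked by Qg4; h5: attacked by Qg4.
Legal moves for Black: none.
In check with no legal moves → checkmate.

checkmate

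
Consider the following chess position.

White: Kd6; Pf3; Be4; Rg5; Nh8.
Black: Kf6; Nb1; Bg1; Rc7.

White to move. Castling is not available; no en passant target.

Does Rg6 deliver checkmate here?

yes

After Rg6: black king on f6; in check: yes, from the white rook on g6.
King squares — e5: attacked by Kd6; f5: attacked by Be4; g5: attacked by Rg6; e6: attacked by Kd6; g6: attacked by Be4; e7: attacked by Kd6; f7: attacked by Nh8; g7: attacked by Rg6.
Black has no legal moves → checkmate.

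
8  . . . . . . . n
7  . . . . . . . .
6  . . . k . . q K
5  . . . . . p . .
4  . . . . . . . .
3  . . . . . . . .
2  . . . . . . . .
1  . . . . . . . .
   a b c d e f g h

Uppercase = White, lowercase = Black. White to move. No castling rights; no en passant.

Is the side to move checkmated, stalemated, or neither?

checkmate

White to move; white king on h6.
In check: yes, from the black queen on g6.
King squares — g5: attacked by Qg6; h5: attacked by Qg6; g6: attacked by Nh8; g7: attacked by Qg6; h7: attacked by Qg6.
Legal moves for White: none.
In check with no legal moves → checkmate.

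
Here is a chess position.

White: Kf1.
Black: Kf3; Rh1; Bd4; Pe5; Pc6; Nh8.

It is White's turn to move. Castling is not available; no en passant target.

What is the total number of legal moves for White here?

White to move; king on f1.
In check: yes, from the black rook on h1.
Legal moves: none.
Count: 0.

0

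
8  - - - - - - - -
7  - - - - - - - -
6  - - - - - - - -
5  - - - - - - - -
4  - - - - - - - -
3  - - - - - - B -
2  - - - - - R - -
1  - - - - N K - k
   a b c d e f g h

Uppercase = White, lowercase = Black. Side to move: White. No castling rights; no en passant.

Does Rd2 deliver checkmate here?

After Rd2: black king on h1; in check: no.
Black is not in check, so this cannot be checkmate.

no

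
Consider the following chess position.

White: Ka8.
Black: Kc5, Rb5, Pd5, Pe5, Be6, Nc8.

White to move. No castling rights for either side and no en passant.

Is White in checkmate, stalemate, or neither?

White to move; white king on a8.
In check: no.
King squares — a7: attacked by Nc8; b7: attacked by Rb5; b8: attacked by Rb5.
Legal moves for White: none.
Not in check and no legal moves → stalemate.

stalemate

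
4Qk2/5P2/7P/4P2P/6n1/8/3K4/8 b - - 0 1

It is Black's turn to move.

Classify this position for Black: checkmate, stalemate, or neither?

checkmate

Black to move; black king on f8.
In check: yes, from the white queen on e8.
King squares — e7: attacked by Qe8; f7: attacked by Qe8; g7: attacked by Ph6; e8: attacked by Pf7; g8: attacked by Pf7.
Legal moves for Black: none.
In check with no legal moves → checkmate.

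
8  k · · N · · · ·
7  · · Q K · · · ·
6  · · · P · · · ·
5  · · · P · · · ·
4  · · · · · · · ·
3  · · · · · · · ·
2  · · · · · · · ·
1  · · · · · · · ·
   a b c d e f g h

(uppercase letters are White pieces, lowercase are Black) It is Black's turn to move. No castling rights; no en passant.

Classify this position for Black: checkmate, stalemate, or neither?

Black to move; black king on a8.
In check: no.
King squares — a7: attacked by Qc7; b7: attacked by Qc7; b8: attacked by Qc7.
Legal moves for Black: none.
Not in check and no legal moves → stalemate.

stalemate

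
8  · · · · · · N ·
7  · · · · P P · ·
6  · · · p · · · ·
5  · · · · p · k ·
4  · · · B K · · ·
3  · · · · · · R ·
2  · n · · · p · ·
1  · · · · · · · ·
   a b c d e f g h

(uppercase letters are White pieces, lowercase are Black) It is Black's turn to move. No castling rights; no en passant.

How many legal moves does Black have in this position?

2

Black to move; king on g5.
In check: yes, from the white rook on g3.
Legal moves: Kh5, Kh4.
Count: 2.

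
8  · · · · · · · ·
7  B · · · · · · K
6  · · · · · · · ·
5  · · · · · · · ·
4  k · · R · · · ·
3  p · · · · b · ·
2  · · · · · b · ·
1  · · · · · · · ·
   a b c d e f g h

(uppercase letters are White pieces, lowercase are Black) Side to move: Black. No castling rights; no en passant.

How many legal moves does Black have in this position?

Black to move; king on a4.
In check: yes, from the white rook on d4.
Legal moves: Kb5, Ka5, Kb3, Bxd4.
Count: 4.

4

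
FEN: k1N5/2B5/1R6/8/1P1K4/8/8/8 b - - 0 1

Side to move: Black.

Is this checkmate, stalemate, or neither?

Black to move; black king on a8.
In check: no.
King squares — a7: attacked by Nc8; b7: attacked by Rb6; b8: attacked by Rb6.
Legal moves for Black: none.
Not in check and no legal moves → stalemate.

stalemate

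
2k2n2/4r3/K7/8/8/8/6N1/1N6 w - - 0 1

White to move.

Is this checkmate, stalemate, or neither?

White to move; white king on a6.
In check: no.
Legal moves for White: Kb6, Kb5, Ka5, Nh4, Nf4, Ne3, Ne1, Nc3, Na3, Nd2.
White has 10 legal moves and is not in check → neither.

neither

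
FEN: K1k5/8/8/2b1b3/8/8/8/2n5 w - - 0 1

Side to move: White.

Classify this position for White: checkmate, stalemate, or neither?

White to move; white king on a8.
In check: no.
King squares — a7: attacked by Bc5; b7: attacked by Kc8; b8: attacked by Be5.
Legal moves for White: none.
Not in check and no legal moves → stalemate.

stalemate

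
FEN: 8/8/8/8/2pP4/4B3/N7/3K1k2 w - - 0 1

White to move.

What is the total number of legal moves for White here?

14

White to move; king on d1.
In check: no.
Legal moves: Bh6, Bg5, Bf4, Bf2, Bd2, Bg1, Bc1, Nb4, Nc3, Nc1, Kd2, Kc2, Kc1, d5.
Count: 14.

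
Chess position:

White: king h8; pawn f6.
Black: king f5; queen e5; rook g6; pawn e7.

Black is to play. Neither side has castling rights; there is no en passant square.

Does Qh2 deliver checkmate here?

After Qh2: white king on h8; in check: yes, from the black queen on h2.
King squares — g7: attacked by Rg6; h7: attacked by Qh2; g8: attacked by Rg6.
White has no legal moves → checkmate.

yes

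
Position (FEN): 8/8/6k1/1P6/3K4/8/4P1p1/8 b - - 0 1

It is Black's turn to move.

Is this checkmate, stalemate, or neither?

Black to move; black king on g6.
In check: no.
Legal moves for Black: Kh7, Kg7, Kf7, Kh6, Kf6, Kh5, Kg5, Kf5, g1=Q+, g1=R, g1=B+, g1=N.
Black has 12 legal moves and is not in check → neither.

neither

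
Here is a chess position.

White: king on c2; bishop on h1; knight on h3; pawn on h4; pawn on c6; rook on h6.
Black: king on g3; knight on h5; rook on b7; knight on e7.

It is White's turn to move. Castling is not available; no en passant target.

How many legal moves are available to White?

White to move; king on c2.
In check: no.
Legal moves: Rh8, Rh7, Rg6+, Rf6, Re6, Rd6, Rxh5, Ng5, Nf4, Nf2, Ng1, Kd3, Kc3, Kd2, Kd1, Kc1, Bd5, Be4, Bf3, Bg2, cxb7, c7.
Count: 22.

22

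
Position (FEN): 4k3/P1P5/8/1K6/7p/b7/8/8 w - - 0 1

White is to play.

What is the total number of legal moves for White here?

White to move; king on b5.
In check: no.
Legal moves: Kc6, Kb6, Ka6, Ka5, Kc4, Ka4, c8=Q+, c8=R+, c8=B, c8=N, a8=Q+, a8=R+, a8=B, a8=N.
Count: 14.

14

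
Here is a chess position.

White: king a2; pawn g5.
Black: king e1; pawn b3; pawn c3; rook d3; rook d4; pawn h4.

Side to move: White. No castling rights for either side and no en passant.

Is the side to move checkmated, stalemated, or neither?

White to move; white king on a2.
In check: yes, from the black pawn on b3.
King squares — a1: available; b1: available; b2: attacked by Pc3; a3: available; b3: available.
Legal moves for White: Kxb3, Ka3, Kb1, Ka1.
White is in check but has 4 legal moves → neither.

neither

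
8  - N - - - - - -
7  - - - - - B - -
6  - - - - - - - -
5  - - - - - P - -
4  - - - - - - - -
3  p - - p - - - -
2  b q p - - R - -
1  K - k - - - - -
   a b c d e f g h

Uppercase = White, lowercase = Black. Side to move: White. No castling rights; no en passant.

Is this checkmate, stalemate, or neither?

checkmate

White to move; white king on a1.
In check: yes, from the black queen on b2.
King squares — b1: attacked by Kc1; a2: attacked by Qb2; b2: attacked by Kc1.
Legal moves for White: none.
In check with no legal moves → checkmate.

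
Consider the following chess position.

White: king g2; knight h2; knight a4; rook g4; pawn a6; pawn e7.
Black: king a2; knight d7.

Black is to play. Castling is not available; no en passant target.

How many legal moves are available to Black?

Black to move; king on a2.
In check: no.
Legal moves: Nf8, Nb8, Nf6, Nb6, Ne5, Nc5, Kb3, Ka3, Kb1, Ka1.
Count: 10.

10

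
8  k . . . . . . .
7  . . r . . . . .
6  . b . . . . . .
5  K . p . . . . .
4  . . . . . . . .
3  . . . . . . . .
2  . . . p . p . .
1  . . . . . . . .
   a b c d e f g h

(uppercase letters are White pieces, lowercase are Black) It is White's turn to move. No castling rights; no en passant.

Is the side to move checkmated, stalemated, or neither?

neither

White to move; white king on a5.
In check: yes, from the black bishop on b6.
King squares — a4: available; b4: attacked by Pc5; b5: available; a6: available; b6: available.
Legal moves for White: Kxb6, Ka6, Kb5, Ka4.
White is in check but has 4 legal moves → neither.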